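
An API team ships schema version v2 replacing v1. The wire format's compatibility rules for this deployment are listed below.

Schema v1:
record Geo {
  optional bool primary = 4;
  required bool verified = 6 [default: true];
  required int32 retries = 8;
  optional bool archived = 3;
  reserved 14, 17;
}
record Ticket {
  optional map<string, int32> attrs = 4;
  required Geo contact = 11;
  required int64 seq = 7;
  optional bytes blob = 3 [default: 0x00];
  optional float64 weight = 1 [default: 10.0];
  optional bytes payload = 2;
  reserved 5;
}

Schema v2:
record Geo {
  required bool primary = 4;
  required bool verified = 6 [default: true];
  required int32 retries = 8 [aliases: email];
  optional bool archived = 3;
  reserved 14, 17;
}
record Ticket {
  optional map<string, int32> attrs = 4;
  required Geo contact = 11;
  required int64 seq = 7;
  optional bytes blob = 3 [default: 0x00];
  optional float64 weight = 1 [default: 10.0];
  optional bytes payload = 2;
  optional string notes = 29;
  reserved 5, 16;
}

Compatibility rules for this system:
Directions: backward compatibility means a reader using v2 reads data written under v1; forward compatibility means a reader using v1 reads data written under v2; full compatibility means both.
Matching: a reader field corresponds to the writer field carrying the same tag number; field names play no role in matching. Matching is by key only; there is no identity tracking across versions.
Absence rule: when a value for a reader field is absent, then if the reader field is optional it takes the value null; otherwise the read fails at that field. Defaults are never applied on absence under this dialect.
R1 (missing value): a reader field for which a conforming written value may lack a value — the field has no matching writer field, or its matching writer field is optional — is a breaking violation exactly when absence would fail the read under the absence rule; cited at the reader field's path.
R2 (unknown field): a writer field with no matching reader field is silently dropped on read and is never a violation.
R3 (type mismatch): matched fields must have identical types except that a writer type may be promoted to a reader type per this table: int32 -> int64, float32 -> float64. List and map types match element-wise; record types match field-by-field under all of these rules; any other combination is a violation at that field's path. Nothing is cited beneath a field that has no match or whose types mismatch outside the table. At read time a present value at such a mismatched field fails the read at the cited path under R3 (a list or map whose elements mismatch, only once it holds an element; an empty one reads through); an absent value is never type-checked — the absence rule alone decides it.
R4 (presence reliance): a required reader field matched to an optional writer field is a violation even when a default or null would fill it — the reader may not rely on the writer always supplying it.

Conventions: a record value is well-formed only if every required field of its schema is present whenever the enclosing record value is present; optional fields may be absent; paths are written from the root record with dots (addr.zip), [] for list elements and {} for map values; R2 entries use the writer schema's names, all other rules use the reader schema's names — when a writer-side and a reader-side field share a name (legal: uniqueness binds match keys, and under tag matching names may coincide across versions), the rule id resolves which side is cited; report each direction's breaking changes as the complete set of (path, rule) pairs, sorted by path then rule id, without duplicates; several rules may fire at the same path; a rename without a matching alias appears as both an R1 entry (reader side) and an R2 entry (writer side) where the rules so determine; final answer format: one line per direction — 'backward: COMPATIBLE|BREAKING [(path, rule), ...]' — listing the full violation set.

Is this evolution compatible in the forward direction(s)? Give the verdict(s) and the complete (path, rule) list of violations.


each type pair in Ticket: writer, then reader
forward for Ticket (reader v1, writer v2):
  attrs: map<string, int32> -> map<string, int32>, writer optional; from attrs
  contact: Geo -> Geo, writer required; from contact
  seq: int64 -> int64, writer required; from seq
  blob: bytes -> bytes, writer optional; from blob
  weight: float64 -> float64, writer optional; from weight
  payload: bytes -> bytes, writer optional; from payload
  writer notes: unknown to reader
  contact.primary: bool -> bool, writer required; from contact.primary
  contact.verified: bool -> bool, writer required; from contact.verified
  contact.retries: int32 -> int32, writer required; from contact.retries
  contact.archived: bool -> bool, writer optional; from contact.archived
  => forward: COMPATIBLE
remaining Ticket differences; none change what is asked:
  field primary in record Geo: optional changed to required -> fires only in the backward direction of Ticket, which is not asked here
  added field notes to record Ticket: optional string, tag 29 (in v2 it sits last) -> inert for the asked Ticket verdict: nothing fires

forward: COMPATIBLE []


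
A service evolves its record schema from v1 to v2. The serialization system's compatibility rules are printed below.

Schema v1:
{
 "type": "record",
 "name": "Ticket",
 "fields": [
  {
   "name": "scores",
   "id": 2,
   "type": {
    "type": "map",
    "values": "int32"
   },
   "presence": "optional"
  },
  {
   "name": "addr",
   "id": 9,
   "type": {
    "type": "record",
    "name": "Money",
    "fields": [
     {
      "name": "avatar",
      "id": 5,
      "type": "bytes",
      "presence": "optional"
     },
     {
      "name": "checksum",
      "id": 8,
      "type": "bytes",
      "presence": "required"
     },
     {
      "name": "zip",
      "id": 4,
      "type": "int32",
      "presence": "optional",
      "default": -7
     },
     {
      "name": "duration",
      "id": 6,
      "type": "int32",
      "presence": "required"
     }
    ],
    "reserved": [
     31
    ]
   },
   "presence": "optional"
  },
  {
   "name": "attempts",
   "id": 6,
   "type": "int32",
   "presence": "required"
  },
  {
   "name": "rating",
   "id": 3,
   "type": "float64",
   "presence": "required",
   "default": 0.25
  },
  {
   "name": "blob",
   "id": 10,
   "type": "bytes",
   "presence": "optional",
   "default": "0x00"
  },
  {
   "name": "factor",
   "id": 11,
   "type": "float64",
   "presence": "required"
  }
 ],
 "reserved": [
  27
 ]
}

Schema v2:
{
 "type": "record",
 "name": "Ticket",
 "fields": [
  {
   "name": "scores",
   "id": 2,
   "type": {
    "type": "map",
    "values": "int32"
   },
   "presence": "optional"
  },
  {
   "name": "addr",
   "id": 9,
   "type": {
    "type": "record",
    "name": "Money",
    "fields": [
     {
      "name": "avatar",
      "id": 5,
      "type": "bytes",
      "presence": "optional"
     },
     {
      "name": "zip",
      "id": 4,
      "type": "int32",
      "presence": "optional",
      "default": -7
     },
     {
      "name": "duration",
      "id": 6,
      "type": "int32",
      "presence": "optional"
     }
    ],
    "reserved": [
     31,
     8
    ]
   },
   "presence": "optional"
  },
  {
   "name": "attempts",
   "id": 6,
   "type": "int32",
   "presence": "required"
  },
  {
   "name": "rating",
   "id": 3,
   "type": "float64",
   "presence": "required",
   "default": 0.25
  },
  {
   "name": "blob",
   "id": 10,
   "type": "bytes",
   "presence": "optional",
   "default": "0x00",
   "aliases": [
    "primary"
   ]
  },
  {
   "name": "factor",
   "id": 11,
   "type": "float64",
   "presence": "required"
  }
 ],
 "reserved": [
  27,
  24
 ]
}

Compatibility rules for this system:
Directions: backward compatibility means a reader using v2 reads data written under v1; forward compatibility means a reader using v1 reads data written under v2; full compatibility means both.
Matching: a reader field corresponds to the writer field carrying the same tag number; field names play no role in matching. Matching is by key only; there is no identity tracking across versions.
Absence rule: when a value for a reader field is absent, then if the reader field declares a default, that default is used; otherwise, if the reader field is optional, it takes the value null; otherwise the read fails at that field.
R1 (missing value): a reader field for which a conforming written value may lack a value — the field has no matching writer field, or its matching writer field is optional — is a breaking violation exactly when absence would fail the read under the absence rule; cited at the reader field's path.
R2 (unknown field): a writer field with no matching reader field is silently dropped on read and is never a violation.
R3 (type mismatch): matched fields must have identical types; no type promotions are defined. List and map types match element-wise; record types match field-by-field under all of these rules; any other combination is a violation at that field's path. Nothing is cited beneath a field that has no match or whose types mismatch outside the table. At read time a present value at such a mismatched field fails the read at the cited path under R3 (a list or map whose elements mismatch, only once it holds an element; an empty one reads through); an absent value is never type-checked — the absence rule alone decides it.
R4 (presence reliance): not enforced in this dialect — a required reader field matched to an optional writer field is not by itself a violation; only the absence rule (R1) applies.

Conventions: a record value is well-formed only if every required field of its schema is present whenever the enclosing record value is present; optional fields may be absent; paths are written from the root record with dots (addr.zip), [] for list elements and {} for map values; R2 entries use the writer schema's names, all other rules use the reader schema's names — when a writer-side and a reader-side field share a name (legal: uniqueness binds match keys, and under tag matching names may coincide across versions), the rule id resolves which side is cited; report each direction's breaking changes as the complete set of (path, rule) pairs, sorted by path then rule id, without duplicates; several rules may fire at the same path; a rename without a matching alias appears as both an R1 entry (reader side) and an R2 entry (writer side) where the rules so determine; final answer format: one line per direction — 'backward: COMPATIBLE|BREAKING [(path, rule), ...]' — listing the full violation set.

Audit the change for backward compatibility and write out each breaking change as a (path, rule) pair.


backward: COMPATIBLE []

the writer's type comes first in each Ticket pair
checking backward for Ticket: reader v2 against writer v1:
  writer optional, map<string, int32> -> map<string, int32>: reader scores maps from writer scores
  writer optional, Money -> Money: reader addr maps from writer addr
  writer required, int32 -> int32: reader attempts maps from writer attempts
  writer required, float64 -> float64: reader rating maps from writer rating
  writer optional, bytes -> bytes: reader blob maps from writer blob
  writer required, float64 -> float64: reader factor maps from writer factor
  writer optional, bytes -> bytes: reader addr.avatar maps from writer addr.avatar
  writer optional, int32 -> int32: reader addr.zip maps from writer addr.zip
  writer required, int32 -> int32: reader addr.duration maps from writer addr.duration
  addr.checksum (writer side), unknown to reader
  => backward verdict for Ticket: COMPATIBLE, no violations
diffs on Ticket not affecting the asked answer:
  field duration in record Money: required changed to optional -> its effect on Ticket is confined to the forward direction, not asked
  removed field checksum from record Money (its key 8 joins the reserved list) -> its effect on Ticket is confined to the forward direction, not asked


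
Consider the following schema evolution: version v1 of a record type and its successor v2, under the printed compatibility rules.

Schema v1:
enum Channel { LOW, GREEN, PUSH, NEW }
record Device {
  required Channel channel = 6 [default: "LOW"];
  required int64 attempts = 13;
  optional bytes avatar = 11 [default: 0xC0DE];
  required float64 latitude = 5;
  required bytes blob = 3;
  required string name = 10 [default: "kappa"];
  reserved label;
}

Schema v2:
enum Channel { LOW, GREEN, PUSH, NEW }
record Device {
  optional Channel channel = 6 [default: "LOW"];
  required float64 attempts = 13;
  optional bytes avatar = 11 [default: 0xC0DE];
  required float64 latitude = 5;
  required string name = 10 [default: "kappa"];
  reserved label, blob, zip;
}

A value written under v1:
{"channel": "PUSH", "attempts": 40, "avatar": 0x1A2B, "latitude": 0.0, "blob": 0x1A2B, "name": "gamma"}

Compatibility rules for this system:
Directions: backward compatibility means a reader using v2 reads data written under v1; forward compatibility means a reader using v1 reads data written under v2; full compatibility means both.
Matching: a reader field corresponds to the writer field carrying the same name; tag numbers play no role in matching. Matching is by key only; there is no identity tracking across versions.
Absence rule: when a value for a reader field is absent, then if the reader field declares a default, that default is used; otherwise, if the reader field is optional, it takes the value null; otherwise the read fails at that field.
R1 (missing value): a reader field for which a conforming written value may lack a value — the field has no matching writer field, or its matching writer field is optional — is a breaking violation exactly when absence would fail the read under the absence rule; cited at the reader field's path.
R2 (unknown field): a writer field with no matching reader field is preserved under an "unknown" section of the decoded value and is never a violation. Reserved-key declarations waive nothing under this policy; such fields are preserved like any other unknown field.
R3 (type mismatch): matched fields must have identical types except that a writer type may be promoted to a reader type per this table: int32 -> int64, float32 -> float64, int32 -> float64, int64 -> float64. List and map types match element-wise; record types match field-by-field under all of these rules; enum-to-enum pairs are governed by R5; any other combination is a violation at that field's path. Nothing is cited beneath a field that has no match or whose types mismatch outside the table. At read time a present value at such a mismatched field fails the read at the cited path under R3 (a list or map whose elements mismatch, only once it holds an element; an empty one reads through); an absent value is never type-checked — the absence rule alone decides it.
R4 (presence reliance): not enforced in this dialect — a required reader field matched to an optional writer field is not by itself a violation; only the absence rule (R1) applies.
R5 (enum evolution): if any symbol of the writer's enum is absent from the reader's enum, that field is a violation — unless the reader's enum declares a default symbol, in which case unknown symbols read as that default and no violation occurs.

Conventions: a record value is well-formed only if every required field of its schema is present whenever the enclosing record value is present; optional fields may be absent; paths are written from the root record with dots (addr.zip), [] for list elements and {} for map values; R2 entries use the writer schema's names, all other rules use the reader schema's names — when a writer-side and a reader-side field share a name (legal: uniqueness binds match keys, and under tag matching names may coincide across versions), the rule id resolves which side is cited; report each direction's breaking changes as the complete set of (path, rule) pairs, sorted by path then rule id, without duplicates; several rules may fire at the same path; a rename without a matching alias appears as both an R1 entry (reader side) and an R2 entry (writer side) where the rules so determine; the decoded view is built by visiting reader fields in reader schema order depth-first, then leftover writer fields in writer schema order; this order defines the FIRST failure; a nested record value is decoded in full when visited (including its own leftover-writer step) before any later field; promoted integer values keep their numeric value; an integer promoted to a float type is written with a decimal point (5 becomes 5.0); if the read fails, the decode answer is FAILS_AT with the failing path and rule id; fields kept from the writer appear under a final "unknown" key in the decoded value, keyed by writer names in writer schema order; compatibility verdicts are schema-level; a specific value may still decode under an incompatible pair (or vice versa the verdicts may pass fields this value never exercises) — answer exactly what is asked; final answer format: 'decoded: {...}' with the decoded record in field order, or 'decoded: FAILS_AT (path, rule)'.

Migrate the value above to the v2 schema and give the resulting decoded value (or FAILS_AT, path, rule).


in Device below, arrows point writer -> reader
decoding the Device value with the v2 reader:
  channel := "PUSH"
  attempts := 40.0 (int64 -> float64)
  avatar := 0x1A2B
  latitude := 0.0
  name := "gamma"
  writer blob: kept under "unknown"
  => decoded: {"channel": "PUSH", "attempts": 40.0, "avatar": 0x1A2B, "latitude": 0.0, "name": "gamma", "unknown": {"blob": 0x1A2B}}
remaining Device differences; none change what is asked:
  field attempts in record Device: type int64 changed to float64 -> matters for Device compatibility verdicts, not for this value's decode
  field channel in record Device: required changed to optional -> fires no rule on Device under this dialect and leaves the result unchanged

decoded: {"channel": "PUSH", "attempts": 40.0, "avatar": 0x1A2B, "latitude": 0.0, "name": "gamma", "unknown": {"blob": 0x1A2B}}


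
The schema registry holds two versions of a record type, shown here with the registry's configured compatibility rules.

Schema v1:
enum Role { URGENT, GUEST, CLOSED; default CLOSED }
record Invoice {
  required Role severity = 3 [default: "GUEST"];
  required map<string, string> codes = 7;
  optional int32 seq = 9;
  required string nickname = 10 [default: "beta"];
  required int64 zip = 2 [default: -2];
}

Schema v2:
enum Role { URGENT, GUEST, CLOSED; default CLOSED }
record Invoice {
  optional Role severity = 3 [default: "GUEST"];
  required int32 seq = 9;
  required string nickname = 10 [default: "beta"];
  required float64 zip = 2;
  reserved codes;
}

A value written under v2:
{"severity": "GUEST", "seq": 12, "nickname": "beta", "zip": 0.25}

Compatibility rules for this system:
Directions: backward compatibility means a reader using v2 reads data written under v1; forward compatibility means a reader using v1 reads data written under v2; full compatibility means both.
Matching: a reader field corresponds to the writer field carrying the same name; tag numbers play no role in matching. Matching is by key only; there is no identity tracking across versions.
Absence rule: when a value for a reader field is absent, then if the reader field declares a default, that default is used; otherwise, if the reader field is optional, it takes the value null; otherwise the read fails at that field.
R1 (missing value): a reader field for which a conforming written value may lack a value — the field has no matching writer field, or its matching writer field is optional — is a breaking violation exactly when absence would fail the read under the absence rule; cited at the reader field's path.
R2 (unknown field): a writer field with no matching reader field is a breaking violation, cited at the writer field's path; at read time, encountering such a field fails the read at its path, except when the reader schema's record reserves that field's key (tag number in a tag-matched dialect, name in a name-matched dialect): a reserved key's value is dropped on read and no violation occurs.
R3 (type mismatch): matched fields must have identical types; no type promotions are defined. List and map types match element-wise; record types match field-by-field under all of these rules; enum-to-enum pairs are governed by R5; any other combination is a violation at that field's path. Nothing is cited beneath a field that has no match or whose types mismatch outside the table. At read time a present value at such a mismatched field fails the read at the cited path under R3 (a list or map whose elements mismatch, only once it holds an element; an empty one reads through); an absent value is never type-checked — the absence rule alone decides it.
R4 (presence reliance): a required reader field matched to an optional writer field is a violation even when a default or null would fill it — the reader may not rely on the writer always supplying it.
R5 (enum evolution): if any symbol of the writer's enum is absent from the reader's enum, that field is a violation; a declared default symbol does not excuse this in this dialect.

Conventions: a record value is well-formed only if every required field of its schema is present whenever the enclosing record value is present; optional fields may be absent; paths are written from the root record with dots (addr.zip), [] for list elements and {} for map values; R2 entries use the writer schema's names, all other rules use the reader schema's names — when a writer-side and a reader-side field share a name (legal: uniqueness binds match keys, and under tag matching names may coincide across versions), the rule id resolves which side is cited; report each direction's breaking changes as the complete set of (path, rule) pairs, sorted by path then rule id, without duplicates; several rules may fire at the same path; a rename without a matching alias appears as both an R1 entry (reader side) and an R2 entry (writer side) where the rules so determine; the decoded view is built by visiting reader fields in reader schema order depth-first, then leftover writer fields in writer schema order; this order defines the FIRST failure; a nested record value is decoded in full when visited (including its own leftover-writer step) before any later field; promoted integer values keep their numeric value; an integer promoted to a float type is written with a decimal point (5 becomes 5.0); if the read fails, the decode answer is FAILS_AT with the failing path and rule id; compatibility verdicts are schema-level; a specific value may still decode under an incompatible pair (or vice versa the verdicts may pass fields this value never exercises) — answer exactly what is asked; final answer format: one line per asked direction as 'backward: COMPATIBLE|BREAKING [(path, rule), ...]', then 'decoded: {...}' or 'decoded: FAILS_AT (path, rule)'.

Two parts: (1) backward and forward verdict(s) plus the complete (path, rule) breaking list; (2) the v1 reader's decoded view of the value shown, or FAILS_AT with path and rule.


each type pair in Invoice: writer, then reader
checking backward for Invoice: reader v2 against writer v1:
  Role -> Role, writer required: severity aligns to severity
  int32 -> int32, writer optional: seq aligns to seq
  string -> string, writer required: nickname aligns to nickname
  int64 -> float64, writer required: zip aligns to zip
  codes (writer side), unknown to reader
  R1 fires at seq
  R4 fires at seq
  R3 fires at zip
  => backward: BREAKING (3)
checking forward for Invoice: reader v1 against writer v2:
  Role -> Role, writer optional: severity aligns to severity
  codes: no writer match
  int32 -> int32, writer required: seq aligns to seq
  string -> string, writer required: nickname aligns to nickname
  float64 -> int64, writer required: zip aligns to zip
  R1 fires at codes
  R4 fires at severity
  R3 fires at zip
  => forward: BREAKING (3)
decode walk for Invoice under reader schema v1:
  severity := "GUEST"
  read fails at codes under R1 (no fill)
  => FAILS_AT (codes, R1)

backward: BREAKING [(seq, R1), (seq, R4), (zip, R3)]; forward: BREAKING [(codes, R1), (severity, R4), (zip, R3)]; decoded: FAILS_AT (codes, R1)


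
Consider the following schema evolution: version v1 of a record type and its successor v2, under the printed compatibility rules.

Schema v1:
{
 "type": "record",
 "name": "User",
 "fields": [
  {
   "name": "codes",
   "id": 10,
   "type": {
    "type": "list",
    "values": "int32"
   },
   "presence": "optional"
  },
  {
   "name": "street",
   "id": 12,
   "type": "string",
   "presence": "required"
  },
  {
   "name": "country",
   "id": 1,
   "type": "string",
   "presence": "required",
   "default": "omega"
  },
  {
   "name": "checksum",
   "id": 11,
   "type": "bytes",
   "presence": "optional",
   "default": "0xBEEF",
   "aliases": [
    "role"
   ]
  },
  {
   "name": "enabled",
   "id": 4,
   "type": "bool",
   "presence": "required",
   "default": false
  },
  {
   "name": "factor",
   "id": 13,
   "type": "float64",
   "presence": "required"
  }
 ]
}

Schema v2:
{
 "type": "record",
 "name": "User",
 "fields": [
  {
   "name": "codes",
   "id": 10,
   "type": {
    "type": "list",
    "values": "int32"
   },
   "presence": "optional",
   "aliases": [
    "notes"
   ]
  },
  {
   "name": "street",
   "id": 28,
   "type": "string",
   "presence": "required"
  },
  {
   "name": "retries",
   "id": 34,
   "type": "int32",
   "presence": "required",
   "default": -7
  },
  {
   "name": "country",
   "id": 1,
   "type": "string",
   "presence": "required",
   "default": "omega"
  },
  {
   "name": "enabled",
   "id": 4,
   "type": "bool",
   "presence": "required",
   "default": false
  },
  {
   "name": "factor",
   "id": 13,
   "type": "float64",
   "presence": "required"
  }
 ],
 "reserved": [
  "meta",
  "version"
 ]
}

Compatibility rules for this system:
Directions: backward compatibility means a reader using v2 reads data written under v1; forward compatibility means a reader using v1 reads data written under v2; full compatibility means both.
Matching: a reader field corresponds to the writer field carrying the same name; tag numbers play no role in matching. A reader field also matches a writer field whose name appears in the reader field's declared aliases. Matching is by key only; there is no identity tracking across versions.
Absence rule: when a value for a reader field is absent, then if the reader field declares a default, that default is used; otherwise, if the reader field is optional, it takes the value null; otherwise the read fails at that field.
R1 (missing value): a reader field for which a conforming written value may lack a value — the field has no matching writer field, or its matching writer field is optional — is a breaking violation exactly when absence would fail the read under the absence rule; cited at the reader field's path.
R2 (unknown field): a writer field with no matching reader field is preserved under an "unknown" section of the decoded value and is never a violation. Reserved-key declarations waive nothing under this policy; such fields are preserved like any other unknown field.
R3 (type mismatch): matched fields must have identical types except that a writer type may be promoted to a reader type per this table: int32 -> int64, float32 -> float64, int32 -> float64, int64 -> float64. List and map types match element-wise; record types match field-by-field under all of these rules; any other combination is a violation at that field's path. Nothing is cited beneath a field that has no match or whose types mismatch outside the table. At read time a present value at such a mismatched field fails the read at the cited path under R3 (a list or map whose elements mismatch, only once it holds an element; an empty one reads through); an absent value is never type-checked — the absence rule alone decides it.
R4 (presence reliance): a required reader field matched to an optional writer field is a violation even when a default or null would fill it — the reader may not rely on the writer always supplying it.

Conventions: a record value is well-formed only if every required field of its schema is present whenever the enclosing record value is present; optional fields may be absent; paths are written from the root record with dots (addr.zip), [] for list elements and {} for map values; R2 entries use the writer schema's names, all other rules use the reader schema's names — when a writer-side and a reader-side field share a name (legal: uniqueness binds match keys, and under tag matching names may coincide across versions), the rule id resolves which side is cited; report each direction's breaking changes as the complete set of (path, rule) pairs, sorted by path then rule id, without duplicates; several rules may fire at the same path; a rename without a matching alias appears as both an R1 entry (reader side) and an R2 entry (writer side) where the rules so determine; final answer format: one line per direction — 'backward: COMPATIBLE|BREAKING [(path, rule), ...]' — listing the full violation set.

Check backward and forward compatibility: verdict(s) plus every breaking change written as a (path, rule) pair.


backward: COMPATIBLE []; forward: COMPATIBLE []

each type pair in User: writer, then reader
checking backward for User: reader v2 against writer v1:
  codes: paired with writer codes (list<int32> -> list<int32>; writer optional)
  street: paired with writer street (string -> string; writer required)
  retries: no writer-side match
  country: paired with writer country (string -> string; writer required)
  enabled: paired with writer enabled (bool -> bool; writer required)
  factor: paired with writer factor (float64 -> float64; writer required)
  writer checksum: unknown to reader
  => backward verdict for User: COMPATIBLE, no violations
checking forward for User: reader v1 against writer v2:
  codes: paired with writer codes (list<int32> -> list<int32>; writer optional)
  street: paired with writer street (string -> string; writer required)
  country: paired with writer country (string -> string; writer required)
  checksum: no writer-side match
  enabled: paired with writer enabled (bool -> bool; writer required)
  factor: paired with writer factor (float64 -> float64; writer required)
  writer retries: unknown to reader
  => forward verdict for User: COMPATIBLE, no violations


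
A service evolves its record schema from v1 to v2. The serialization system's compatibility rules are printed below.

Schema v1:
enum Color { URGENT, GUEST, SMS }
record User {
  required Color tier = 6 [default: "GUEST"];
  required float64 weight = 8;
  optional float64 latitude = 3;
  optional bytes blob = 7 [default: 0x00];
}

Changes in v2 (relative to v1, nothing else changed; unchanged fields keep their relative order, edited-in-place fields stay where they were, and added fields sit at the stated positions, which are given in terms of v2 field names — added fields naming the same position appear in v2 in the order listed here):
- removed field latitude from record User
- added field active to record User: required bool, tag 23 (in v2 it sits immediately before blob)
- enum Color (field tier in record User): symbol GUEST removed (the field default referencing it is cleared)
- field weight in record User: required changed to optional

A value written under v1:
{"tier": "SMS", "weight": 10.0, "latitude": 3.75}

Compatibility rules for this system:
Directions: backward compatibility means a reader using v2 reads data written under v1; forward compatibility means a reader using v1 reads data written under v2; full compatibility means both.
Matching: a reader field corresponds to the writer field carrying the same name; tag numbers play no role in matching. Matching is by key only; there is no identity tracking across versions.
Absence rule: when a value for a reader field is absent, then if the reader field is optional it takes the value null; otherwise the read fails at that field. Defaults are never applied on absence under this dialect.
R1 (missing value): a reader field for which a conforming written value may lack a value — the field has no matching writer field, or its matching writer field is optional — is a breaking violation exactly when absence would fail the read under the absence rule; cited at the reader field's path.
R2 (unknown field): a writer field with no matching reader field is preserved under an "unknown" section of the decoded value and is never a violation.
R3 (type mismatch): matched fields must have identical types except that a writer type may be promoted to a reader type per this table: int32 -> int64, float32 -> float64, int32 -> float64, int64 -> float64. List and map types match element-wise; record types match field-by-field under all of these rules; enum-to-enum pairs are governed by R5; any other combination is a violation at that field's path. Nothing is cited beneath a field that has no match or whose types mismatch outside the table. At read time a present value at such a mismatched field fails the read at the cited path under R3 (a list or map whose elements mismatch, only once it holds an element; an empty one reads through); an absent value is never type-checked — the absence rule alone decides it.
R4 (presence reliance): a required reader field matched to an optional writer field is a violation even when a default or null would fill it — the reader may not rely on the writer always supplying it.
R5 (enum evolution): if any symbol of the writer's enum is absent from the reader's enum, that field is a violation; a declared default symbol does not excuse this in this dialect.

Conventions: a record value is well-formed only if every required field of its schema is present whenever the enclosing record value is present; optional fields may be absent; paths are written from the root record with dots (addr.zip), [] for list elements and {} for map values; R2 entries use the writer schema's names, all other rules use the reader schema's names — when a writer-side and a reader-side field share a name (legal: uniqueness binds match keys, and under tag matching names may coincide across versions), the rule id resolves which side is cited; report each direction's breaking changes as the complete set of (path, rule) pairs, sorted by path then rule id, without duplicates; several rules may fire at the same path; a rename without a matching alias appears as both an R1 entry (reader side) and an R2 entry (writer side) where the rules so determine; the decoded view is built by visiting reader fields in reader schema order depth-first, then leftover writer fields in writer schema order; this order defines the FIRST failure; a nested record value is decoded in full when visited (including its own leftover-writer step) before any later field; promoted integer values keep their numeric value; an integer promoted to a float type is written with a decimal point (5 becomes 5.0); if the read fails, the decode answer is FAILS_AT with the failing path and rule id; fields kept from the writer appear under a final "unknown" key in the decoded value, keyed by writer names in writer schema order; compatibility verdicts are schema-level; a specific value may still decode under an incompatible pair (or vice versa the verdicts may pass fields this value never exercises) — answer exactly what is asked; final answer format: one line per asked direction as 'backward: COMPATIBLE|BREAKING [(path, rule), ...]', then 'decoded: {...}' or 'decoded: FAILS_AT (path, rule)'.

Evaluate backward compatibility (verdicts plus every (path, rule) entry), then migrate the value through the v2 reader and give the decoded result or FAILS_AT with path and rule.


backward: BREAKING [(active, R1), (tier, R5)]; decoded: FAILS_AT (active, R1)

the writer's type comes first in each User pair
backward analysis of User with v2 as reader and v1 as writer:
  tier <- tier (Color -> Color, writer required)
  weight <- weight (float64 -> float64, writer required)
  no writer field matches reader active
  blob <- blob (bytes -> bytes, writer optional)
  writer field latitude has no reader counterpart
  violation R1 at active
  violation R5 at tier
  => backward: BREAKING (2)
migrating the User value to v2:
  tier := "SMS"
  weight := 10.0
  read fails at active under R1 (no fill)
  => FAILS_AT (active, R1)
ruling out the remaining User differences:
  removed field latitude from record User -> triggers nothing under User's printed rules — same verdict
  field weight in record User: required changed to optional -> its effect on User is confined to the forward direction, not asked


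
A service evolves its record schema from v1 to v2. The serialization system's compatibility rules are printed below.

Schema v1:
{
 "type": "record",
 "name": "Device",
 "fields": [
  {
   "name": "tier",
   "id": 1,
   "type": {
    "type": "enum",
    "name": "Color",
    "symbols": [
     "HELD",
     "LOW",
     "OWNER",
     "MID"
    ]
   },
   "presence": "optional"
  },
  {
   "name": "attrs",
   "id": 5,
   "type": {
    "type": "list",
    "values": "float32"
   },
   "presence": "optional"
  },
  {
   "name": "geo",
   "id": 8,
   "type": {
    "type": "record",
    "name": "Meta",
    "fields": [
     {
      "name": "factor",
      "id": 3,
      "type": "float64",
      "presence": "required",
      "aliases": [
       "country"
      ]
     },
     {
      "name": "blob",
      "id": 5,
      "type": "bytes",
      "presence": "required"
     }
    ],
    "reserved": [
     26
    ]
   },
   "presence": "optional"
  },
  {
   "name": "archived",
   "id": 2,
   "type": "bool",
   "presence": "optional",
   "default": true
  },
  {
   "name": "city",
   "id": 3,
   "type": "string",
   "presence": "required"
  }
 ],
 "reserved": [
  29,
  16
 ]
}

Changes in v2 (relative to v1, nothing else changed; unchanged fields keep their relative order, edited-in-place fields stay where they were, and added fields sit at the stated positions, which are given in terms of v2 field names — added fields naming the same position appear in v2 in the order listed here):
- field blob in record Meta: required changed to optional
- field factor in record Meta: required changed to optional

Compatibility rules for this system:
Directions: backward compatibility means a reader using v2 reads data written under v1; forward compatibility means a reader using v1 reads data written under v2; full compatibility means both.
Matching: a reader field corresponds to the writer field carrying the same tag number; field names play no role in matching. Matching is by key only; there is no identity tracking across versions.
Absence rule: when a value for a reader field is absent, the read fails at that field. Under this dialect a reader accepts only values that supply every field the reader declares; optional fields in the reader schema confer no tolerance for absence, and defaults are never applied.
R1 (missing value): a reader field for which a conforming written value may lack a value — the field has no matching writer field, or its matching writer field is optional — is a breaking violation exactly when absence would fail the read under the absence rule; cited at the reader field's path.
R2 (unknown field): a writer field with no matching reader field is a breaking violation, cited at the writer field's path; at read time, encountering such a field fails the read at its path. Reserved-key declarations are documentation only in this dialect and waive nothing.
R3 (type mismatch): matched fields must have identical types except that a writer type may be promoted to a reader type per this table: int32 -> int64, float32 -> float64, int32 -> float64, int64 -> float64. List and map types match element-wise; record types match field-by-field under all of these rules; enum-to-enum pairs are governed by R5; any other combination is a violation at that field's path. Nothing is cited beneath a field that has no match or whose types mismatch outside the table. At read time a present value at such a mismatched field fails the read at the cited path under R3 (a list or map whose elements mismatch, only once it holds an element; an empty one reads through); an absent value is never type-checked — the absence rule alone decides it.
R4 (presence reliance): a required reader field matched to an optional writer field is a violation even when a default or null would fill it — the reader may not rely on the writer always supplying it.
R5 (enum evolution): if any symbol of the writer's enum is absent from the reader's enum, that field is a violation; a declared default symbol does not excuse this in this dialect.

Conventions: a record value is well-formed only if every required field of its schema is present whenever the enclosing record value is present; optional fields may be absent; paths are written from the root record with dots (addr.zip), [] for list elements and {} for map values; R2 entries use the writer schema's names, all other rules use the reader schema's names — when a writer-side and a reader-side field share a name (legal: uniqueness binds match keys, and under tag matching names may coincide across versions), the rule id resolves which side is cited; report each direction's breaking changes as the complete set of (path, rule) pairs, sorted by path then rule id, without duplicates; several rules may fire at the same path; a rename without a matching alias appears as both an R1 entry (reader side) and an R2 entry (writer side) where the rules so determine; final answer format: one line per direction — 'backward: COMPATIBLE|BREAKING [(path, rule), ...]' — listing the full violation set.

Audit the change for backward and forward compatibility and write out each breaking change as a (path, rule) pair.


backward: BREAKING [(archived, R1), (attrs, R1), (geo, R1), (tier, R1)]; forward: BREAKING [(archived, R1), (attrs, R1), (geo, R1), (geo.blob, R1), (geo.blob, R4), (geo.factor, R1), (geo.factor, R4), (tier, R1)]

in Device below, arrows point writer -> reader
backward pass over Device, reader schema v2, writer schema v1:
  writer optional, Color -> Color: reader tier maps from writer tier
  writer optional, list<float32> -> list<float32>: reader attrs maps from writer attrs
  writer optional, Meta -> Meta: reader geo maps from writer geo
  writer optional, bool -> bool: reader archived maps from writer archived
  writer required, string -> string: reader city maps from writer city
  writer required, float64 -> float64: reader geo.factor maps from writer geo.factor
  writer required, bytes -> bytes: reader geo.blob maps from writer geo.blob
  violation R1 at archived
  violation R1 at attrs
  violation R1 at geo
  violation R1 at tier
  => backward: BREAKING (4)
forward pass over Device, reader schema v1, writer schema v2:
  writer optional, Color -> Color: reader tier maps from writer tier
  writer optional, list<float32> -> list<float32>: reader attrs maps from writer attrs
  writer optional, Meta -> Meta: reader geo maps from writer geo
  writer optional, bool -> bool: reader archived maps from writer archived
  writer required, string -> string: reader city maps from writer city
  writer optional, float64 -> float64: reader geo.factor maps from writer geo.factor
  writer optional, bytes -> bytes: reader geo.blob maps from writer geo.blob
  violation R1 at archived
  violation R1 at attrs
  violation R1 at geo
  violation R1 at geo.blob
  violation R4 at geo.blob
  violation R1 at geo.factor
  violation R4 at geo.factor
  violation R1 at tier
  => forward: BREAKING (8)
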